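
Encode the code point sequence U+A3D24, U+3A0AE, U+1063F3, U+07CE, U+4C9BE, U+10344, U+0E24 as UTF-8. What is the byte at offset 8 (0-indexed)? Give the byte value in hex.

U+A3D24 → 4-byte form F2 A3 B4 A4 at offsets 0–3.
U+3A0AE → 4-byte form F0 BA 82 AE at offsets 4–7.
U+1063F3 → 4-byte form F4 86 8F B3 at offsets 8–11.
Offset 8 falls in char 3's range; it's byte 1 of F4 86 8F B3 = 0xF4.

0xF4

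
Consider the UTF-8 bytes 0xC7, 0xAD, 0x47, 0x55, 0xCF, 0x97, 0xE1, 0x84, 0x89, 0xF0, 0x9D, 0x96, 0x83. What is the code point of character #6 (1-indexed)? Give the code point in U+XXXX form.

U+1D583

Offset 0: leading byte 0xC7 = 11000111 → 2-byte char #1 = C7 AD.
Offset 2: leading byte 0x47 = 01000111 → 1-byte char #2 = 47.
Offset 3: leading byte 0x55 = 01010101 → 1-byte char #3 = 55.
Offset 4: leading byte 0xCF = 11001111 → 2-byte char #4 = CF 97.
Offset 6: leading byte 0xE1 = 11100001 → 3-byte char #5 = E1 84 89.
Offset 9: leading byte 0xF0 = 11110000 → 4-byte char #6 = F0 9D 96 83.
Leading byte 0xF0 = 11110000 matches 11110xxx → 4-byte sequence.
Byte 1: 0xF0 = 11110000, payload 000 (3 bits).
Byte 2: 0x9D = 10011101 (10xxxxxx ✓), payload 011101.
Byte 3: 0x96 = 10010110 (10xxxxxx ✓), payload 010110.
Byte 4: 0x83 = 10000011 (10xxxxxx ✓), payload 000011.
Concatenate: 000011101010110000011 = 0x1D583 (21 bits → U+1D583).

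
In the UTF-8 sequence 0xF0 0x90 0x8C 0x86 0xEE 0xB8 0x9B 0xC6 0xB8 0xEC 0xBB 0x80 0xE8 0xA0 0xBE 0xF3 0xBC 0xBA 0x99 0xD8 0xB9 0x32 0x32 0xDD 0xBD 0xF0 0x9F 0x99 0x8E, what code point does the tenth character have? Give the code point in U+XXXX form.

Offset 0: leading byte 0xF0 = 11110000 → 4-byte char #1 = F0 90 8C 86.
Offset 4: leading byte 0xEE = 11101110 → 3-byte char #2 = EE B8 9B.
Offset 7: leading byte 0xC6 = 11000110 → 2-byte char #3 = C6 B8.
Offset 9: leading byte 0xEC = 11101100 → 3-byte char #4 = EC BB 80.
Offset 12: leading byte 0xE8 = 11101000 → 3-byte char #5 = E8 A0 BE.
Offset 15: leading byte 0xF3 = 11110011 → 4-byte char #6 = F3 BC BA 99.
Offset 19: leading byte 0xD8 = 11011000 → 2-byte char #7 = D8 B9.
Offset 21: leading byte 0x32 = 00110010 → 1-byte char #8 = 32.
Offset 22: leading byte 0x32 = 00110010 → 1-byte char #9 = 32.
Offset 23: leading byte 0xDD = 11011101 → 2-byte char #10 = DD BD.
Leading byte 0xDD = 11011101 matches 110xxxxx → 2-byte sequence.
Byte 1: 0xDD = 11011101, payload 11101 (5 bits).
Byte 2: 0xBD = 10111101 (10xxxxxx ✓), payload 111101.
Concatenate: 11101111101 = 0x77D (11 bits → U+077D).

U+077D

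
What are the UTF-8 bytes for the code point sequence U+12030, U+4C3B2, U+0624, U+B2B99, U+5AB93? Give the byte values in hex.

F0 92 80 B0 F1 8C 8E B2 D8 A4 F2 B2 AE 99 F1 9A AE 93

U+12030: 4-byte form → F0 92 80 B0.
U+4C3B2: 4-byte form → F1 8C 8E B2.
U+0624: 2-byte form → D8 A4.
U+B2B99: 4-byte form → F2 B2 AE 99.
U+5AB93: 4-byte form → F1 9A AE 93.
Concatenated (18 bytes): F0 92 80 B0 F1 8C 8E B2 D8 A4 F2 B2 AE 99 F1 9A AE 93.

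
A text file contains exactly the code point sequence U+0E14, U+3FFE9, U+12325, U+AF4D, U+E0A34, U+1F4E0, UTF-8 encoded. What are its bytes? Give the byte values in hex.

U+0E14: 3-byte form → E0 B8 94.
U+3FFE9: 4-byte form → F0 BF BF A9.
U+12325: 4-byte form → F0 92 8C A5.
U+AF4D: 3-byte form → EA BD 8D.
U+E0A34: 4-byte form → F3 A0 A8 B4.
U+1F4E0: 4-byte form → F0 9F 93 A0.
Concatenated (22 bytes): E0 B8 94 F0 BF BF A9 F0 92 8C A5 EA BD 8D F3 A0 A8 B4 F0 9F 93 A0.

E0 B8 94 F0 BF BF A9 F0 92 8C A5 EA BD 8D F3 A0 A8 B4 F0 9F 93 A0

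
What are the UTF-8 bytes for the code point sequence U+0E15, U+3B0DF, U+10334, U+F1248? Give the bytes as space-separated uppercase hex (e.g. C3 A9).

U+0E15: 3-byte form → E0 B8 95.
U+3B0DF: 4-byte form → F0 BB 83 9F.
U+10334: 4-byte form → F0 90 8C B4.
U+F1248: 4-byte form → F3 B1 89 88.
Concatenated (15 bytes): E0 B8 95 F0 BB 83 9F F0 90 8C B4 F3 B1 89 88.

E0 B8 95 F0 BB 83 9F F0 90 8C B4 F3 B1 89 88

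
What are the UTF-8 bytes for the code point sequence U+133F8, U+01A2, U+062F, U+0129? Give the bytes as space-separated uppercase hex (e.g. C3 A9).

F0 93 8F B8 C6 A2 D8 AF C4 A9

U+133F8: 4-byte form → F0 93 8F B8.
U+01A2: 2-byte form → C6 A2.
U+062F: 2-byte form → D8 AF.
U+0129: 2-byte form → C4 A9.
Concatenated (10 bytes): F0 93 8F B8 C6 A2 D8 AF C4 A9.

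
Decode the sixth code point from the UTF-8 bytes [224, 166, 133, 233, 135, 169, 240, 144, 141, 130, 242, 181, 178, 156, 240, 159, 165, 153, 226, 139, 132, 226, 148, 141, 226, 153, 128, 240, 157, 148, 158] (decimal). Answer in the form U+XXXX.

U+22C4

Offset 0: leading byte 0xE0 = 11100000 → 3-byte char #1 = E0 A6 85.
Offset 3: leading byte 0xE9 = 11101001 → 3-byte char #2 = E9 87 A9.
Offset 6: leading byte 0xF0 = 11110000 → 4-byte char #3 = F0 90 8D 82.
Offset 10: leading byte 0xF2 = 11110010 → 4-byte char #4 = F2 B5 B2 9C.
Offset 14: leading byte 0xF0 = 11110000 → 4-byte char #5 = F0 9F A5 99.
Offset 18: leading byte 0xE2 = 11100010 → 3-byte char #6 = E2 8B 84.
Leading byte 0xE2 = 11100010 matches 1110xxxx → 3-byte sequence.
Byte 1: 0xE2 = 11100010, payload 0010 (4 bits).
Byte 2: 0x8B = 10001011 (10xxxxxx ✓), payload 001011.
Byte 3: 0x84 = 10000100 (10xxxxxx ✓), payload 000100.
Concatenate: 0010001011000100 = 0x22C4 (16 bits → U+22C4).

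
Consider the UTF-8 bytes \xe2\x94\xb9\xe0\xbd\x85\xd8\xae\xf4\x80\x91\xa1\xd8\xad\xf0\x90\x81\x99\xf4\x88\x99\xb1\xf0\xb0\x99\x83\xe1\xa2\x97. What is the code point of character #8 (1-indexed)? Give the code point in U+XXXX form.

U+30643

Offset 0: leading byte 0xE2 = 11100010 → 3-byte char #1 = E2 94 B9.
Offset 3: leading byte 0xE0 = 11100000 → 3-byte char #2 = E0 BD 85.
Offset 6: leading byte 0xD8 = 11011000 → 2-byte char #3 = D8 AE.
Offset 8: leading byte 0xF4 = 11110100 → 4-byte char #4 = F4 80 91 A1.
Offset 12: leading byte 0xD8 = 11011000 → 2-byte char #5 = D8 AD.
Offset 14: leading byte 0xF0 = 11110000 → 4-byte char #6 = F0 90 81 99.
Offset 18: leading byte 0xF4 = 11110100 → 4-byte char #7 = F4 88 99 B1.
Offset 22: leading byte 0xF0 = 11110000 → 4-byte char #8 = F0 B0 99 83.
Leading byte 0xF0 = 11110000 matches 11110xxx → 4-byte sequence.
Byte 1: 0xF0 = 11110000, payload 000 (3 bits).
Byte 2: 0xB0 = 10110000 (10xxxxxx ✓), payload 110000.
Byte 3: 0x99 = 10011001 (10xxxxxx ✓), payload 011001.
Byte 4: 0x83 = 10000011 (10xxxxxx ✓), payload 000011.
Concatenate: 000110000011001000011 = 0x30643 (21 bits → U+30643).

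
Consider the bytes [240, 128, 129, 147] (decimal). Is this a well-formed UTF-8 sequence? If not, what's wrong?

invalid (overlong encoding)

Leading byte 0xF0 = 11110000 → 4-byte form.
Continuation bytes all match 10xxxxxx. Payload decodes to 0x53.
But 0x53 < 0x10000, the minimum for a 4-byte sequence — this is an overlong encoding.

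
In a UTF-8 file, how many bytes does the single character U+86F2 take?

U+86F2 = 0x86F2. UTF-8 uses 1 byte below 0x80, 2 below 0x800, 3 below 0x10000, 4 up to 0x10FFFF. 0x86F2 is in U+0800–U+FFFF → 3 bytes.

3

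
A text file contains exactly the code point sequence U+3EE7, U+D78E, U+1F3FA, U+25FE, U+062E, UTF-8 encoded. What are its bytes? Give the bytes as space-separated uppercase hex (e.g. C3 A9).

E3 BB A7 ED 9E 8E F0 9F 8F BA E2 97 BE D8 AE

U+3EE7: 3-byte form → E3 BB A7.
U+D78E: 3-byte form → ED 9E 8E.
U+1F3FA: 4-byte form → F0 9F 8F BA.
U+25FE: 3-byte form → E2 97 BE.
U+062E: 2-byte form → D8 AE.
Concatenated (15 bytes): E3 BB A7 ED 9E 8E F0 9F 8F BA E2 97 BE D8 AE.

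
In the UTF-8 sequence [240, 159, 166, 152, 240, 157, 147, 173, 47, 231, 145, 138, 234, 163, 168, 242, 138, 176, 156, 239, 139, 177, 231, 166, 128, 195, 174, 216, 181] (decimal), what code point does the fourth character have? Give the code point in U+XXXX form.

Offset 0: leading byte 0xF0 = 11110000 → 4-byte char #1 = F0 9F A6 98.
Offset 4: leading byte 0xF0 = 11110000 → 4-byte char #2 = F0 9D 93 AD.
Offset 8: leading byte 0x2F = 00101111 → 1-byte char #3 = 2F.
Offset 9: leading byte 0xE7 = 11100111 → 3-byte char #4 = E7 91 8A.
Leading byte 0xE7 = 11100111 matches 1110xxxx → 3-byte sequence.
Byte 1: 0xE7 = 11100111, payload 0111 (4 bits).
Byte 2: 0x91 = 10010001 (10xxxxxx ✓), payload 010001.
Byte 3: 0x8A = 10001010 (10xxxxxx ✓), payload 001010.
Concatenate: 0111010001001010 = 0x744A (16 bits → U+744A).

U+744A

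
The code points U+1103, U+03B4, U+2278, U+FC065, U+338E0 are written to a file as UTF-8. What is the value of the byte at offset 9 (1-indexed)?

0xF3

1-indexed offset 9 is 0-indexed offset 8.
U+1103 → 3-byte form E1 84 83 at offsets 0–2.
U+03B4 → 2-byte form CE B4 at offsets 3–4.
U+2278 → 3-byte form E2 89 B8 at offsets 5–7.
U+FC065 → 4-byte form F3 BC 81 A5 at offsets 8–11.
Offset 8 falls in char 4's range; it's byte 1 of F3 BC 81 A5 = 0xF3.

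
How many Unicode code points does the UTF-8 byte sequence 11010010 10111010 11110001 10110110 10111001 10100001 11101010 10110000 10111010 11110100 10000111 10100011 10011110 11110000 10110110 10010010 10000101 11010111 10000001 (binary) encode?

6

Byte at offset 0: 0xD2 = 11010010 → 2-byte char (#1). Advance 2.
Byte at offset 2: 0xF1 = 11110001 → 4-byte char (#2). Advance 4.
Byte at offset 6: 0xEA = 11101010 → 3-byte char (#3). Advance 3.
Byte at offset 9: 0xF4 = 11110100 → 4-byte char (#4). Advance 4.
Byte at offset 13: 0xF0 = 11110000 → 4-byte char (#5). Advance 4.
Byte at offset 17: 0xD7 = 11010111 → 2-byte char (#6). Advance 2.
Reached end at offset 19 after 6 code points.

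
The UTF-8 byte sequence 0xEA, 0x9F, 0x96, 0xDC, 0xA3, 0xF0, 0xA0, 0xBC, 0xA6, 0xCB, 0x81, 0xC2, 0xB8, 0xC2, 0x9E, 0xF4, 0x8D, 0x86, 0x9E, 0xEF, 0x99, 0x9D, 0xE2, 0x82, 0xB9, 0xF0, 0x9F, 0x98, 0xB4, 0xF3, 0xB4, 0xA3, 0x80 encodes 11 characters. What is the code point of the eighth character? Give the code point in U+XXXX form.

U+F65D

Offset 0: leading byte 0xEA = 11101010 → 3-byte char #1 = EA 9F 96.
Offset 3: leading byte 0xDC = 11011100 → 2-byte char #2 = DC A3.
Offset 5: leading byte 0xF0 = 11110000 → 4-byte char #3 = F0 A0 BC A6.
Offset 9: leading byte 0xCB = 11001011 → 2-byte char #4 = CB 81.
Offset 11: leading byte 0xC2 = 11000010 → 2-byte char #5 = C2 B8.
Offset 13: leading byte 0xC2 = 11000010 → 2-byte char #6 = C2 9E.
Offset 15: leading byte 0xF4 = 11110100 → 4-byte char #7 = F4 8D 86 9E.
Offset 19: leading byte 0xEF = 11101111 → 3-byte char #8 = EF 99 9D.
Leading byte 0xEF = 11101111 matches 1110xxxx → 3-byte sequence.
Byte 1: 0xEF = 11101111, payload 1111 (4 bits).
Byte 2: 0x99 = 10011001 (10xxxxxx ✓), payload 011001.
Byte 3: 0x9D = 10011101 (10xxxxxx ✓), payload 011101.
Concatenate: 1111011001011101 = 0xF65D (16 bits → U+F65D).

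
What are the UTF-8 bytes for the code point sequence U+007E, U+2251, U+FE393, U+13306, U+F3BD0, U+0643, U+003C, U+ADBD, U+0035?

U+007E: 1-byte form → 7E.
U+2251: 3-byte form → E2 89 91.
U+FE393: 4-byte form → F3 BE 8E 93.
U+13306: 4-byte form → F0 93 8C 86.
U+F3BD0: 4-byte form → F3 B3 AF 90.
U+0643: 2-byte form → D9 83.
U+003C: 1-byte form → 3C.
U+ADBD: 3-byte form → EA B6 BD.
U+0035: 1-byte form → 35.
Concatenated (23 bytes): 7E E2 89 91 F3 BE 8E 93 F0 93 8C 86 F3 B3 AF 90 D9 83 3C EA B6 BD 35.

7E E2 89 91 F3 BE 8E 93 F0 93 8C 86 F3 B3 AF 90 D9 83 3C EA B6 BD 35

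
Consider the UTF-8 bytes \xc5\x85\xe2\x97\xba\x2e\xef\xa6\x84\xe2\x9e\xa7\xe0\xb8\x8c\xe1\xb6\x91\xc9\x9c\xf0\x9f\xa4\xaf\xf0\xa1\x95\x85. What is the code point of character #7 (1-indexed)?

Offset 0: leading byte 0xC5 = 11000101 → 2-byte char #1 = C5 85.
Offset 2: leading byte 0xE2 = 11100010 → 3-byte char #2 = E2 97 BA.
Offset 5: leading byte 0x2E = 00101110 → 1-byte char #3 = 2E.
Offset 6: leading byte 0xEF = 11101111 → 3-byte char #4 = EF A6 84.
Offset 9: leading byte 0xE2 = 11100010 → 3-byte char #5 = E2 9E A7.
Offset 12: leading byte 0xE0 = 11100000 → 3-byte char #6 = E0 B8 8C.
Offset 15: leading byte 0xE1 = 11100001 → 3-byte char #7 = E1 B6 91.
Leading byte 0xE1 = 11100001 matches 1110xxxx → 3-byte sequence.
Byte 1: 0xE1 = 11100001, payload 0001 (4 bits).
Byte 2: 0xB6 = 10110110 (10xxxxxx ✓), payload 110110.
Byte 3: 0x91 = 10010001 (10xxxxxx ✓), payload 010001.
Concatenate: 0001110110010001 = 0x1D91 (16 bits → U+1D91).

U+1D91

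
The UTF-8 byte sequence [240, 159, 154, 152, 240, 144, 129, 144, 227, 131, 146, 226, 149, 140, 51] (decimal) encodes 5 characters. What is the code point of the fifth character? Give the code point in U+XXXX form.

Offset 0: leading byte 0xF0 = 11110000 → 4-byte char #1 = F0 9F 9A 98.
Offset 4: leading byte 0xF0 = 11110000 → 4-byte char #2 = F0 90 81 90.
Offset 8: leading byte 0xE3 = 11100011 → 3-byte char #3 = E3 83 92.
Offset 11: leading byte 0xE2 = 11100010 → 3-byte char #4 = E2 95 8C.
Offset 14: leading byte 0x33 = 00110011 → 1-byte char #5 = 33.
Leading byte 0x33 = 00110011 matches 0xxxxxxx → 1-byte sequence.
Byte 1: 0x33 = 00110011, payload 0110011 (7 bits).
Concatenate: 0110011 = 0x33 (7 bits → U+0033).

U+0033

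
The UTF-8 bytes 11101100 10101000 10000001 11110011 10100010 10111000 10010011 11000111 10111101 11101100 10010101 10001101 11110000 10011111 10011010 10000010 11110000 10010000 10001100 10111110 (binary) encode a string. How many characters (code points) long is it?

Byte at offset 0: 0xEC = 11101100 → 3-byte char (#1). Advance 3.
Byte at offset 3: 0xF3 = 11110011 → 4-byte char (#2). Advance 4.
Byte at offset 7: 0xC7 = 11000111 → 2-byte char (#3). Advance 2.
Byte at offset 9: 0xEC = 11101100 → 3-byte char (#4). Advance 3.
Byte at offset 12: 0xF0 = 11110000 → 4-byte char (#5). Advance 4.
Byte at offset 16: 0xF0 = 11110000 → 4-byte char (#6). Advance 4.
Reached end at offset 20 after 6 code points.

6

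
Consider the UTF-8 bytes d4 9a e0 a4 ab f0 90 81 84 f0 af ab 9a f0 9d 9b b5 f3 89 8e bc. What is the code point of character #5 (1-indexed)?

Offset 0: leading byte 0xD4 = 11010100 → 2-byte char #1 = D4 9A.
Offset 2: leading byte 0xE0 = 11100000 → 3-byte char #2 = E0 A4 AB.
Offset 5: leading byte 0xF0 = 11110000 → 4-byte char #3 = F0 90 81 84.
Offset 9: leading byte 0xF0 = 11110000 → 4-byte char #4 = F0 AF AB 9A.
Offset 13: leading byte 0xF0 = 11110000 → 4-byte char #5 = F0 9D 9B B5.
Leading byte 0xF0 = 11110000 matches 11110xxx → 4-byte sequence.
Byte 1: 0xF0 = 11110000, payload 000 (3 bits).
Byte 2: 0x9D = 10011101 (10xxxxxx ✓), payload 011101.
Byte 3: 0x9B = 10011011 (10xxxxxx ✓), payload 011011.
Byte 4: 0xB5 = 10110101 (10xxxxxx ✓), payload 110101.
Concatenate: 000011101011011110101 = 0x1D6F5 (21 bits → U+1D6F5).

U+1D6F5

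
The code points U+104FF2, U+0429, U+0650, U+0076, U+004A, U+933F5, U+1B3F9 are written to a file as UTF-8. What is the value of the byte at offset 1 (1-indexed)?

0xF4

1-indexed offset 1 is 0-indexed offset 0.
U+104FF2 → 4-byte form F4 84 BF B2 at offsets 0–3.
Offset 0 falls in char 1's range; it's byte 1 of F4 84 BF B2 = 0xF4.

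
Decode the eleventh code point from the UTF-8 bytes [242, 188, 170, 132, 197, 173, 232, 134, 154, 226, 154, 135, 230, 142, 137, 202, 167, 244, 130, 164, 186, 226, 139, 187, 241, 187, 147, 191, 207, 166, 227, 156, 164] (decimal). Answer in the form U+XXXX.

U+3724

Offset 0: leading byte 0xF2 = 11110010 → 4-byte char #1 = F2 BC AA 84.
Offset 4: leading byte 0xC5 = 11000101 → 2-byte char #2 = C5 AD.
Offset 6: leading byte 0xE8 = 11101000 → 3-byte char #3 = E8 86 9A.
Offset 9: leading byte 0xE2 = 11100010 → 3-byte char #4 = E2 9A 87.
Offset 12: leading byte 0xE6 = 11100110 → 3-byte char #5 = E6 8E 89.
Offset 15: leading byte 0xCA = 11001010 → 2-byte char #6 = CA A7.
Offset 17: leading byte 0xF4 = 11110100 → 4-byte char #7 = F4 82 A4 BA.
Offset 21: leading byte 0xE2 = 11100010 → 3-byte char #8 = E2 8B BB.
Offset 24: leading byte 0xF1 = 11110001 → 4-byte char #9 = F1 BB 93 BF.
Offset 28: leading byte 0xCF = 11001111 → 2-byte char #10 = CF A6.
Offset 30: leading byte 0xE3 = 11100011 → 3-byte char #11 = E3 9C A4.
Leading byte 0xE3 = 11100011 matches 1110xxxx → 3-byte sequence.
Byte 1: 0xE3 = 11100011, payload 0011 (4 bits).
Byte 2: 0x9C = 10011100 (10xxxxxx ✓), payload 011100.
Byte 3: 0xA4 = 10100100 (10xxxxxx ✓), payload 100100.
Concatenate: 0011011100100100 = 0x3724 (16 bits → U+3724).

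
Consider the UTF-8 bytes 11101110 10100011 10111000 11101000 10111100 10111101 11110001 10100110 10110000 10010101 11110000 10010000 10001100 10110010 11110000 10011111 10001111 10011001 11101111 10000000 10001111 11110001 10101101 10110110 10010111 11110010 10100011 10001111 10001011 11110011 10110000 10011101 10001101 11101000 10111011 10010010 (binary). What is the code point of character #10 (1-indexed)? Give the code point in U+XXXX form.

Offset 0: leading byte 0xEE = 11101110 → 3-byte char #1 = EE A3 B8.
Offset 3: leading byte 0xE8 = 11101000 → 3-byte char #2 = E8 BC BD.
Offset 6: leading byte 0xF1 = 11110001 → 4-byte char #3 = F1 A6 B0 95.
Offset 10: leading byte 0xF0 = 11110000 → 4-byte char #4 = F0 90 8C B2.
Offset 14: leading byte 0xF0 = 11110000 → 4-byte char #5 = F0 9F 8F 99.
Offset 18: leading byte 0xEF = 11101111 → 3-byte char #6 = EF 80 8F.
Offset 21: leading byte 0xF1 = 11110001 → 4-byte char #7 = F1 AD B6 97.
Offset 25: leading byte 0xF2 = 11110010 → 4-byte char #8 = F2 A3 8F 8B.
Offset 29: leading byte 0xF3 = 11110011 → 4-byte char #9 = F3 B0 9D 8D.
Offset 33: leading byte 0xE8 = 11101000 → 3-byte char #10 = E8 BB 92.
Leading byte 0xE8 = 11101000 matches 1110xxxx → 3-byte sequence.
Byte 1: 0xE8 = 11101000, payload 1000 (4 bits).
Byte 2: 0xBB = 10111011 (10xxxxxx ✓), payload 111011.
Byte 3: 0x92 = 10010010 (10xxxxxx ✓), payload 010010.
Concatenate: 1000111011010010 = 0x8ED2 (16 bits → U+8ED2).

U+8ED2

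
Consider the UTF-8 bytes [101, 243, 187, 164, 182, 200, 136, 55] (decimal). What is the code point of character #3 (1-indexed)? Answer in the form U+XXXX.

U+0208

Offset 0: leading byte 0x65 = 01100101 → 1-byte char #1 = 65.
Offset 1: leading byte 0xF3 = 11110011 → 4-byte char #2 = F3 BB A4 B6.
Offset 5: leading byte 0xC8 = 11001000 → 2-byte char #3 = C8 88.
Leading byte 0xC8 = 11001000 matches 110xxxxx → 2-byte sequence.
Byte 1: 0xC8 = 11001000, payload 01000 (5 bits).
Byte 2: 0x88 = 10001000 (10xxxxxx ✓), payload 001000.
Concatenate: 01000001000 = 0x208 (11 bits → U+0208).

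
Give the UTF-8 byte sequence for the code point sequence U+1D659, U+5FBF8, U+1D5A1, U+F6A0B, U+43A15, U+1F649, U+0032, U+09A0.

F0 9D 99 99 F1 9F AF B8 F0 9D 96 A1 F3 B6 A8 8B F1 83 A8 95 F0 9F 99 89 32 E0 A6 A0

U+1D659: 4-byte form → F0 9D 99 99.
U+5FBF8: 4-byte form → F1 9F AF B8.
U+1D5A1: 4-byte form → F0 9D 96 A1.
U+F6A0B: 4-byte form → F3 B6 A8 8B.
U+43A15: 4-byte form → F1 83 A8 95.
U+1F649: 4-byte form → F0 9F 99 89.
U+0032: 1-byte form → 32.
U+09A0: 3-byte form → E0 A6 A0.
Concatenated (28 bytes): F0 9D 99 99 F1 9F AF B8 F0 9D 96 A1 F3 B6 A8 8B F1 83 A8 95 F0 9F 99 89 32 E0 A6 A0.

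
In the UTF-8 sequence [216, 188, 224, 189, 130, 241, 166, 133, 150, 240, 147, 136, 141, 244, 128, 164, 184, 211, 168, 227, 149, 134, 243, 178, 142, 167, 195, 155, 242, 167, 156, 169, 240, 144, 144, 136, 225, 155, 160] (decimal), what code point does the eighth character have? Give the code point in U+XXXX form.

Offset 0: leading byte 0xD8 = 11011000 → 2-byte char #1 = D8 BC.
Offset 2: leading byte 0xE0 = 11100000 → 3-byte char #2 = E0 BD 82.
Offset 5: leading byte 0xF1 = 11110001 → 4-byte char #3 = F1 A6 85 96.
Offset 9: leading byte 0xF0 = 11110000 → 4-byte char #4 = F0 93 88 8D.
Offset 13: leading byte 0xF4 = 11110100 → 4-byte char #5 = F4 80 A4 B8.
Offset 17: leading byte 0xD3 = 11010011 → 2-byte char #6 = D3 A8.
Offset 19: leading byte 0xE3 = 11100011 → 3-byte char #7 = E3 95 86.
Offset 22: leading byte 0xF3 = 11110011 → 4-byte char #8 = F3 B2 8E A7.
Leading byte 0xF3 = 11110011 matches 11110xxx → 4-byte sequence.
Byte 1: 0xF3 = 11110011, payload 011 (3 bits).
Byte 2: 0xB2 = 10110010 (10xxxxxx ✓), payload 110010.
Byte 3: 0x8E = 10001110 (10xxxxxx ✓), payload 001110.
Byte 4: 0xA7 = 10100111 (10xxxxxx ✓), payload 100111.
Concatenate: 011110010001110100111 = 0xF23A7 (21 bits → U+F23A7).

U+F23A7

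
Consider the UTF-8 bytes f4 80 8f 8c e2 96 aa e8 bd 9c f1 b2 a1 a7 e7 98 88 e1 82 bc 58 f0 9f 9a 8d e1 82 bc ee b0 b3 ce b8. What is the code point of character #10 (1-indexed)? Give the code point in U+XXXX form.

Offset 0: leading byte 0xF4 = 11110100 → 4-byte char #1 = F4 80 8F 8C.
Offset 4: leading byte 0xE2 = 11100010 → 3-byte char #2 = E2 96 AA.
Offset 7: leading byte 0xE8 = 11101000 → 3-byte char #3 = E8 BD 9C.
Offset 10: leading byte 0xF1 = 11110001 → 4-byte char #4 = F1 B2 A1 A7.
Offset 14: leading byte 0xE7 = 11100111 → 3-byte char #5 = E7 98 88.
Offset 17: leading byte 0xE1 = 11100001 → 3-byte char #6 = E1 82 BC.
Offset 20: leading byte 0x58 = 01011000 → 1-byte char #7 = 58.
Offset 21: leading byte 0xF0 = 11110000 → 4-byte char #8 = F0 9F 9A 8D.
Offset 25: leading byte 0xE1 = 11100001 → 3-byte char #9 = E1 82 BC.
Offset 28: leading byte 0xEE = 11101110 → 3-byte char #10 = EE B0 B3.
Leading byte 0xEE = 11101110 matches 1110xxxx → 3-byte sequence.
Byte 1: 0xEE = 11101110, payload 1110 (4 bits).
Byte 2: 0xB0 = 10110000 (10xxxxxx ✓), payload 110000.
Byte 3: 0xB3 = 10110011 (10xxxxxx ✓), payload 110011.
Concatenate: 1110110000110011 = 0xEC33 (16 bits → U+EC33).

U+EC33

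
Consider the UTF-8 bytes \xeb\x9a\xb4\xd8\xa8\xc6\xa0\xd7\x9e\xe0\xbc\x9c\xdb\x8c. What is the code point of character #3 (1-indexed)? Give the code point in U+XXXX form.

Offset 0: leading byte 0xEB = 11101011 → 3-byte char #1 = EB 9A B4.
Offset 3: leading byte 0xD8 = 11011000 → 2-byte char #2 = D8 A8.
Offset 5: leading byte 0xC6 = 11000110 → 2-byte char #3 = C6 A0.
Leading byte 0xC6 = 11000110 matches 110xxxxx → 2-byte sequence.
Byte 1: 0xC6 = 11000110, payload 00110 (5 bits).
Byte 2: 0xA0 = 10100000 (10xxxxxx ✓), payload 100000.
Concatenate: 00110100000 = 0x1A0 (11 bits → U+01A0).

U+01A0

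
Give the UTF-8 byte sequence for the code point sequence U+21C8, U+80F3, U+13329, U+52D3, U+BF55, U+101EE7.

E2 87 88 E8 83 B3 F0 93 8C A9 E5 8B 93 EB BD 95 F4 81 BB A7

U+21C8: 3-byte form → E2 87 88.
U+80F3: 3-byte form → E8 83 B3.
U+13329: 4-byte form → F0 93 8C A9.
U+52D3: 3-byte form → E5 8B 93.
U+BF55: 3-byte form → EB BD 95.
U+101EE7: 4-byte form → F4 81 BB A7.
Concatenated (20 bytes): E2 87 88 E8 83 B3 F0 93 8C A9 E5 8B 93 EB BD 95 F4 81 BB A7.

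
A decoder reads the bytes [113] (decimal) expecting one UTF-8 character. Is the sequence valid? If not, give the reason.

valid

Leading byte 0x71 = 01110001 → 1-byte form.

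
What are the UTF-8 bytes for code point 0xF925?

U+F925 = 0xF925 = 63781 decimal. In range U+0800–U+FFFF → 3-byte form: 1110xxxx 10xxxxxx 10xxxxxx.
Binary (16 bits): 1111100100100101.
Split 4+6+6: 1111 | 100100 | 100101.
Byte 1: 11101111 = 0xEF.
Byte 2: 10100100 = 0xA4.
Byte 3: 10100101 = 0xA5.

EF A4 A5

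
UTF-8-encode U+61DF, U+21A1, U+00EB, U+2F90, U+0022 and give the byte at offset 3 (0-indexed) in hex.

U+61DF → 3-byte form E6 87 9F at offsets 0–2.
U+21A1 → 3-byte form E2 86 A1 at offsets 3–5.
Offset 3 falls in char 2's range; it's byte 1 of E2 86 A1 = 0xE2.

0xE2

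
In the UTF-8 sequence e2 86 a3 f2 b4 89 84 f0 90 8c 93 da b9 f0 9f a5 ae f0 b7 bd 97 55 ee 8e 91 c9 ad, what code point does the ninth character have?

U+026D

Offset 0: leading byte 0xE2 = 11100010 → 3-byte char #1 = E2 86 A3.
Offset 3: leading byte 0xF2 = 11110010 → 4-byte char #2 = F2 B4 89 84.
Offset 7: leading byte 0xF0 = 11110000 → 4-byte char #3 = F0 90 8C 93.
Offset 11: leading byte 0xDA = 11011010 → 2-byte char #4 = DA B9.
Offset 13: leading byte 0xF0 = 11110000 → 4-byte char #5 = F0 9F A5 AE.
Offset 17: leading byte 0xF0 = 11110000 → 4-byte char #6 = F0 B7 BD 97.
Offset 21: leading byte 0x55 = 01010101 → 1-byte char #7 = 55.
Offset 22: leading byte 0xEE = 11101110 → 3-byte char #8 = EE 8E 91.
Offset 25: leading byte 0xC9 = 11001001 → 2-byte char #9 = C9 AD.
Leading byte 0xC9 = 11001001 matches 110xxxxx → 2-byte sequence.
Byte 1: 0xC9 = 11001001, payload 01001 (5 bits).
Byte 2: 0xAD = 10101101 (10xxxxxx ✓), payload 101101.
Concatenate: 01001101101 = 0x26D (11 bits → U+026D).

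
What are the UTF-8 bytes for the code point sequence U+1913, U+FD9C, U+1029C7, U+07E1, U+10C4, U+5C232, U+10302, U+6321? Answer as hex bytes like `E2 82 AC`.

U+1913: 3-byte form → E1 A4 93.
U+FD9C: 3-byte form → EF B6 9C.
U+1029C7: 4-byte form → F4 82 A7 87.
U+07E1: 2-byte form → DF A1.
U+10C4: 3-byte form → E1 83 84.
U+5C232: 4-byte form → F1 9C 88 B2.
U+10302: 4-byte form → F0 90 8C 82.
U+6321: 3-byte form → E6 8C A1.
Concatenated (26 bytes): E1 A4 93 EF B6 9C F4 82 A7 87 DF A1 E1 83 84 F1 9C 88 B2 F0 90 8C 82 E6 8C A1.

E1 A4 93 EF B6 9C F4 82 A7 87 DF A1 E1 83 84 F1 9C 88 B2 F0 90 8C 82 E6 8C A1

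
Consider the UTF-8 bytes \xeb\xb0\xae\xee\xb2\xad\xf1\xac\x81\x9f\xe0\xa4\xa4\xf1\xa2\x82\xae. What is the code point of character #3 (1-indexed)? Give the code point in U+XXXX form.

Offset 0: leading byte 0xEB = 11101011 → 3-byte char #1 = EB B0 AE.
Offset 3: leading byte 0xEE = 11101110 → 3-byte char #2 = EE B2 AD.
Offset 6: leading byte 0xF1 = 11110001 → 4-byte char #3 = F1 AC 81 9F.
Leading byte 0xF1 = 11110001 matches 11110xxx → 4-byte sequence.
Byte 1: 0xF1 = 11110001, payload 001 (3 bits).
Byte 2: 0xAC = 10101100 (10xxxxxx ✓), payload 101100.
Byte 3: 0x81 = 10000001 (10xxxxxx ✓), payload 000001.
Byte 4: 0x9F = 10011111 (10xxxxxx ✓), payload 011111.
Concatenate: 001101100000001011111 = 0x6C05F (21 bits → U+6C05F).

U+6C05F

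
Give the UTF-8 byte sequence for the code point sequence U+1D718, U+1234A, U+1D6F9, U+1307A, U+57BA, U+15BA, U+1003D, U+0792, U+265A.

F0 9D 9C 98 F0 92 8D 8A F0 9D 9B B9 F0 93 81 BA E5 9E BA E1 96 BA F0 90 80 BD DE 92 E2 99 9A

U+1D718: 4-byte form → F0 9D 9C 98.
U+1234A: 4-byte form → F0 92 8D 8A.
U+1D6F9: 4-byte form → F0 9D 9B B9.
U+1307A: 4-byte form → F0 93 81 BA.
U+57BA: 3-byte form → E5 9E BA.
U+15BA: 3-byte form → E1 96 BA.
U+1003D: 4-byte form → F0 90 80 BD.
U+0792: 2-byte form → DE 92.
U+265A: 3-byte form → E2 99 9A.
Concatenated (31 bytes): F0 9D 9C 98 F0 92 8D 8A F0 9D 9B B9 F0 93 81 BA E5 9E BA E1 96 BA F0 90 80 BD DE 92 E2 99 9A.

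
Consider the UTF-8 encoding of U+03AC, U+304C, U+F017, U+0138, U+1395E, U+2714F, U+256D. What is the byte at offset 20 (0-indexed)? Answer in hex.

U+03AC → 2-byte form CE AC at offsets 0–1.
U+304C → 3-byte form E3 81 8C at offsets 2–4.
U+F017 → 3-byte form EF 80 97 at offsets 5–7.
U+0138 → 2-byte form C4 B8 at offsets 8–9.
U+1395E → 4-byte form F0 93 A5 9E at offsets 10–13.
U+2714F → 4-byte form F0 A7 85 8F at offsets 14–17.
U+256D → 3-byte form E2 95 AD at offsets 18–20.
Offset 20 falls in char 7's range; it's byte 3 of E2 95 AD = 0xAD.

0xAD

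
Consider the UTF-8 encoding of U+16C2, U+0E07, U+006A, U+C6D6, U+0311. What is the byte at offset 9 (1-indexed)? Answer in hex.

0x9B

1-indexed offset 9 is 0-indexed offset 8.
U+16C2 → 3-byte form E1 9B 82 at offsets 0–2.
U+0E07 → 3-byte form E0 B8 87 at offsets 3–5.
U+006A → 1-byte form 6A at offsets 6–6.
U+C6D6 → 3-byte form EC 9B 96 at offsets 7–9.
Offset 8 falls in char 4's range; it's byte 2 of EC 9B 96 = 0x9B.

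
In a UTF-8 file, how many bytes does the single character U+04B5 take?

U+04B5 = 0x4B5. UTF-8 uses 1 byte below 0x80, 2 below 0x800, 3 below 0x10000, 4 up to 0x10FFFF. 0x4B5 is in U+0080–U+07FF → 2 bytes.

2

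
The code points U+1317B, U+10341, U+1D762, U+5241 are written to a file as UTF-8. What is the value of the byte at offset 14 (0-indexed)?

U+1317B → 4-byte form F0 93 85 BB at offsets 0–3.
U+10341 → 4-byte form F0 90 8D 81 at offsets 4–7.
U+1D762 → 4-byte form F0 9D 9D A2 at offsets 8–11.
U+5241 → 3-byte form E5 89 81 at offsets 12–14.
Offset 14 falls in char 4's range; it's byte 3 of E5 89 81 = 0x81.

0x81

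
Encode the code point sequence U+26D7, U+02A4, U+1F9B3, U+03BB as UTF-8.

E2 9B 97 CA A4 F0 9F A6 B3 CE BB

U+26D7: 3-byte form → E2 9B 97.
U+02A4: 2-byte form → CA A4.
U+1F9B3: 4-byte form → F0 9F A6 B3.
U+03BB: 2-byte form → CE BB.
Concatenated (11 bytes): E2 9B 97 CA A4 F0 9F A6 B3 CE BB.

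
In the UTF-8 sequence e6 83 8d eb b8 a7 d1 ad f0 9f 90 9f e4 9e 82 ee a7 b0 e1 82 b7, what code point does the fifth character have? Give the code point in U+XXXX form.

Offset 0: leading byte 0xE6 = 11100110 → 3-byte char #1 = E6 83 8D.
Offset 3: leading byte 0xEB = 11101011 → 3-byte char #2 = EB B8 A7.
Offset 6: leading byte 0xD1 = 11010001 → 2-byte char #3 = D1 AD.
Offset 8: leading byte 0xF0 = 11110000 → 4-byte char #4 = F0 9F 90 9F.
Offset 12: leading byte 0xE4 = 11100100 → 3-byte char #5 = E4 9E 82.
Leading byte 0xE4 = 11100100 matches 1110xxxx → 3-byte sequence.
Byte 1: 0xE4 = 11100100, payload 0100 (4 bits).
Byte 2: 0x9E = 10011110 (10xxxxxx ✓), payload 011110.
Byte 3: 0x82 = 10000010 (10xxxxxx ✓), payload 000010.
Concatenate: 0100011110000010 = 0x4782 (16 bits → U+4782).

U+4782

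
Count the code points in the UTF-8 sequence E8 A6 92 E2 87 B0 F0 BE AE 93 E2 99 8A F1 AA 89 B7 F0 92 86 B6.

Byte at offset 0: 0xE8 = 11101000 → 3-byte char (#1). Advance 3.
Byte at offset 3: 0xE2 = 11100010 → 3-byte char (#2). Advance 3.
Byte at offset 6: 0xF0 = 11110000 → 4-byte char (#3). Advance 4.
Byte at offset 10: 0xE2 = 11100010 → 3-byte char (#4). Advance 3.
Byte at offset 13: 0xF1 = 11110001 → 4-byte char (#5). Advance 4.
Byte at offset 17: 0xF0 = 11110000 → 4-byte char (#6). Advance 4.
Reached end at offset 21 after 6 code points.

6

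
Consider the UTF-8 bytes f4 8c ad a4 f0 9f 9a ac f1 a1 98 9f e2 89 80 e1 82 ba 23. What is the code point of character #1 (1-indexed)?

Offset 0: leading byte 0xF4 = 11110100 → 4-byte char #1 = F4 8C AD A4.
Leading byte 0xF4 = 11110100 matches 11110xxx → 4-byte sequence.
Byte 1: 0xF4 = 11110100, payload 100 (3 bits).
Byte 2: 0x8C = 10001100 (10xxxxxx ✓), payload 001100.
Byte 3: 0xAD = 10101101 (10xxxxxx ✓), payload 101101.
Byte 4: 0xA4 = 10100100 (10xxxxxx ✓), payload 100100.
Concatenate: 100001100101101100100 = 0x10CB64 (21 bits → U+10CB64).

U+10CB64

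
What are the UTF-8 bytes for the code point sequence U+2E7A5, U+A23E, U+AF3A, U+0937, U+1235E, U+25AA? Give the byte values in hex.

F0 AE 9E A5 EA 88 BE EA BC BA E0 A4 B7 F0 92 8D 9E E2 96 AA

U+2E7A5: 4-byte form → F0 AE 9E A5.
U+A23E: 3-byte form → EA 88 BE.
U+AF3A: 3-byte form → EA BC BA.
U+0937: 3-byte form → E0 A4 B7.
U+1235E: 4-byte form → F0 92 8D 9E.
U+25AA: 3-byte form → E2 96 AA.
Concatenated (20 bytes): F0 AE 9E A5 EA 88 BE EA BC BA E0 A4 B7 F0 92 8D 9E E2 96 AA.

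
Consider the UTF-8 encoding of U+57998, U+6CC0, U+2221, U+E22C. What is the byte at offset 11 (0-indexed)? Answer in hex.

0x88

U+57998 → 4-byte form F1 97 A6 98 at offsets 0–3.
U+6CC0 → 3-byte form E6 B3 80 at offsets 4–6.
U+2221 → 3-byte form E2 88 A1 at offsets 7–9.
U+E22C → 3-byte form EE 88 AC at offsets 10–12.
Offset 11 falls in char 4's range; it's byte 2 of EE 88 AC = 0x88.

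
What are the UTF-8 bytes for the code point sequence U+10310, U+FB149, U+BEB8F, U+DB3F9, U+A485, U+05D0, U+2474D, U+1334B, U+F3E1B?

F0 90 8C 90 F3 BB 85 89 F2 BE AE 8F F3 9B 8F B9 EA 92 85 D7 90 F0 A4 9D 8D F0 93 8D 8B F3 B3 B8 9B

U+10310: 4-byte form → F0 90 8C 90.
U+FB149: 4-byte form → F3 BB 85 89.
U+BEB8F: 4-byte form → F2 BE AE 8F.
U+DB3F9: 4-byte form → F3 9B 8F B9.
U+A485: 3-byte form → EA 92 85.
U+05D0: 2-byte form → D7 90.
U+2474D: 4-byte form → F0 A4 9D 8D.
U+1334B: 4-byte form → F0 93 8D 8B.
U+F3E1B: 4-byte form → F3 B3 B8 9B.
Concatenated (33 bytes): F0 90 8C 90 F3 BB 85 89 F2 BE AE 8F F3 9B 8F B9 EA 92 85 D7 90 F0 A4 9D 8D F0 93 8D 8B F3 B3 B8 9B.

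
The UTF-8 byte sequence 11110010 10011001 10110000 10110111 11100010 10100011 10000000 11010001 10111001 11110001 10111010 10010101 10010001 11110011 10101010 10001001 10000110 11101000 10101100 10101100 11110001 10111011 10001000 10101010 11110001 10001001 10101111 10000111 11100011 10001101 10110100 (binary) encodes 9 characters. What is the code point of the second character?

U+28C0

Offset 0: leading byte 0xF2 = 11110010 → 4-byte char #1 = F2 99 B0 B7.
Offset 4: leading byte 0xE2 = 11100010 → 3-byte char #2 = E2 A3 80.
Leading byte 0xE2 = 11100010 matches 1110xxxx → 3-byte sequence.
Byte 1: 0xE2 = 11100010, payload 0010 (4 bits).
Byte 2: 0xA3 = 10100011 (10xxxxxx ✓), payload 100011.
Byte 3: 0x80 = 10000000 (10xxxxxx ✓), payload 000000.
Concatenate: 0010100011000000 = 0x28C0 (16 bits → U+28C0).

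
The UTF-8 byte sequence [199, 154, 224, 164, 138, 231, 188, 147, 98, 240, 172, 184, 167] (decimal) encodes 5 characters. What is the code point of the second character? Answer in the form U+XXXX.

Offset 0: leading byte 0xC7 = 11000111 → 2-byte char #1 = C7 9A.
Offset 2: leading byte 0xE0 = 11100000 → 3-byte char #2 = E0 A4 8A.
Leading byte 0xE0 = 11100000 matches 1110xxxx → 3-byte sequence.
Byte 1: 0xE0 = 11100000, payload 0000 (4 bits).
Byte 2: 0xA4 = 10100100 (10xxxxxx ✓), payload 100100.
Byte 3: 0x8A = 10001010 (10xxxxxx ✓), payload 001010.
Concatenate: 0000100100001010 = 0x90A (16 bits → U+090A).

U+090A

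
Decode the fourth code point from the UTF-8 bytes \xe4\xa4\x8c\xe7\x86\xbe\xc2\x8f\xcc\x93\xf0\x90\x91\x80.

U+0313

Offset 0: leading byte 0xE4 = 11100100 → 3-byte char #1 = E4 A4 8C.
Offset 3: leading byte 0xE7 = 11100111 → 3-byte char #2 = E7 86 BE.
Offset 6: leading byte 0xC2 = 11000010 → 2-byte char #3 = C2 8F.
Offset 8: leading byte 0xCC = 11001100 → 2-byte char #4 = CC 93.
Leading byte 0xCC = 11001100 matches 110xxxxx → 2-byte sequence.
Byte 1: 0xCC = 11001100, payload 01100 (5 bits).
Byte 2: 0x93 = 10010011 (10xxxxxx ✓), payload 010011.
Concatenate: 01100010011 = 0x313 (11 bits → U+0313).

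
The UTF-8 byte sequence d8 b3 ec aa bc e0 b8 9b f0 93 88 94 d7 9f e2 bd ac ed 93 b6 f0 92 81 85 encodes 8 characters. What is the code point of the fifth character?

U+05DF

Offset 0: leading byte 0xD8 = 11011000 → 2-byte char #1 = D8 B3.
Offset 2: leading byte 0xEC = 11101100 → 3-byte char #2 = EC AA BC.
Offset 5: leading byte 0xE0 = 11100000 → 3-byte char #3 = E0 B8 9B.
Offset 8: leading byte 0xF0 = 11110000 → 4-byte char #4 = F0 93 88 94.
Offset 12: leading byte 0xD7 = 11010111 → 2-byte char #5 = D7 9F.
Leading byte 0xD7 = 11010111 matches 110xxxxx → 2-byte sequence.
Byte 1: 0xD7 = 11010111, payload 10111 (5 bits).
Byte 2: 0x9F = 10011111 (10xxxxxx ✓), payload 011111.
Concatenate: 10111011111 = 0x5DF (11 bits → U+05DF).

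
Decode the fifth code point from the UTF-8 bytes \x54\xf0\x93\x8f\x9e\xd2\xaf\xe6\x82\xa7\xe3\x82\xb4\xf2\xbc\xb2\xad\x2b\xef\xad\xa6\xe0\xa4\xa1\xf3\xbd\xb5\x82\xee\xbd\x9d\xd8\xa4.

Offset 0: leading byte 0x54 = 01010100 → 1-byte char #1 = 54.
Offset 1: leading byte 0xF0 = 11110000 → 4-byte char #2 = F0 93 8F 9E.
Offset 5: leading byte 0xD2 = 11010010 → 2-byte char #3 = D2 AF.
Offset 7: leading byte 0xE6 = 11100110 → 3-byte char #4 = E6 82 A7.
Offset 10: leading byte 0xE3 = 11100011 → 3-byte char #5 = E3 82 B4.
Leading byte 0xE3 = 11100011 matches 1110xxxx → 3-byte sequence.
Byte 1: 0xE3 = 11100011, payload 0011 (4 bits).
Byte 2: 0x82 = 10000010 (10xxxxxx ✓), payload 000010.
Byte 3: 0xB4 = 10110100 (10xxxxxx ✓), payload 110100.
Concatenate: 0011000010110100 = 0x30B4 (16 bits → U+30B4).

U+30B4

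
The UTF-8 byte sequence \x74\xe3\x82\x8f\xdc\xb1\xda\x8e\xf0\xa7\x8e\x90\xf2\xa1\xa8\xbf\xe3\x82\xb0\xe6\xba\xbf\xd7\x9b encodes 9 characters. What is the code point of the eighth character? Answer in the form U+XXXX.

Offset 0: leading byte 0x74 = 01110100 → 1-byte char #1 = 74.
Offset 1: leading byte 0xE3 = 11100011 → 3-byte char #2 = E3 82 8F.
Offset 4: leading byte 0xDC = 11011100 → 2-byte char #3 = DC B1.
Offset 6: leading byte 0xDA = 11011010 → 2-byte char #4 = DA 8E.
Offset 8: leading byte 0xF0 = 11110000 → 4-byte char #5 = F0 A7 8E 90.
Offset 12: leading byte 0xF2 = 11110010 → 4-byte char #6 = F2 A1 A8 BF.
Offset 16: leading byte 0xE3 = 11100011 → 3-byte char #7 = E3 82 B0.
Offset 19: leading byte 0xE6 = 11100110 → 3-byte char #8 = E6 BA BF.
Leading byte 0xE6 = 11100110 matches 1110xxxx → 3-byte sequence.
Byte 1: 0xE6 = 11100110, payload 0110 (4 bits).
Byte 2: 0xBA = 10111010 (10xxxxxx ✓), payload 111010.
Byte 3: 0xBF = 10111111 (10xxxxxx ✓), payload 111111.
Concatenate: 0110111010111111 = 0x6EBF (16 bits → U+6EBF).

U+6EBF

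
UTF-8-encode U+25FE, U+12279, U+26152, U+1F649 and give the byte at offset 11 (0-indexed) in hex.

U+25FE → 3-byte form E2 97 BE at offsets 0–2.
U+12279 → 4-byte form F0 92 89 B9 at offsets 3–6.
U+26152 → 4-byte form F0 A6 85 92 at offsets 7–10.
U+1F649 → 4-byte form F0 9F 99 89 at offsets 11–14.
Offset 11 falls in char 4's range; it's byte 1 of F0 9F 99 89 = 0xF0.

0xF0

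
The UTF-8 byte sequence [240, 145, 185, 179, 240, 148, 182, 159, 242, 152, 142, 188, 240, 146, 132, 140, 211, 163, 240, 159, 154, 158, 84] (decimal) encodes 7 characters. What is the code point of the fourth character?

U+1210C

Offset 0: leading byte 0xF0 = 11110000 → 4-byte char #1 = F0 91 B9 B3.
Offset 4: leading byte 0xF0 = 11110000 → 4-byte char #2 = F0 94 B6 9F.
Offset 8: leading byte 0xF2 = 11110010 → 4-byte char #3 = F2 98 8E BC.
Offset 12: leading byte 0xF0 = 11110000 → 4-byte char #4 = F0 92 84 8C.
Leading byte 0xF0 = 11110000 matches 11110xxx → 4-byte sequence.
Byte 1: 0xF0 = 11110000, payload 000 (3 bits).
Byte 2: 0x92 = 10010010 (10xxxxxx ✓), payload 010010.
Byte 3: 0x84 = 10000100 (10xxxxxx ✓), payload 000100.
Byte 4: 0x8C = 10001100 (10xxxxxx ✓), payload 001100.
Concatenate: 000010010000100001100 = 0x1210C (21 bits → U+1210C).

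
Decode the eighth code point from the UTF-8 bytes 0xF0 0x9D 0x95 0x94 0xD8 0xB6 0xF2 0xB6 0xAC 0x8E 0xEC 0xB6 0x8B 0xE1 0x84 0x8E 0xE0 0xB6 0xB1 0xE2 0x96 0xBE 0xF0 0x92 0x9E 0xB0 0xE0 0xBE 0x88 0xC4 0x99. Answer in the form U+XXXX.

Offset 0: leading byte 0xF0 = 11110000 → 4-byte char #1 = F0 9D 95 94.
Offset 4: leading byte 0xD8 = 11011000 → 2-byte char #2 = D8 B6.
Offset 6: leading byte 0xF2 = 11110010 → 4-byte char #3 = F2 B6 AC 8E.
Offset 10: leading byte 0xEC = 11101100 → 3-byte char #4 = EC B6 8B.
Offset 13: leading byte 0xE1 = 11100001 → 3-byte char #5 = E1 84 8E.
Offset 16: leading byte 0xE0 = 11100000 → 3-byte char #6 = E0 B6 B1.
Offset 19: leading byte 0xE2 = 11100010 → 3-byte char #7 = E2 96 BE.
Offset 22: leading byte 0xF0 = 11110000 → 4-byte char #8 = F0 92 9E B0.
Leading byte 0xF0 = 11110000 matches 11110xxx → 4-byte sequence.
Byte 1: 0xF0 = 11110000, payload 000 (3 bits).
Byte 2: 0x92 = 10010010 (10xxxxxx ✓), payload 010010.
Byte 3: 0x9E = 10011110 (10xxxxxx ✓), payload 011110.
Byte 4: 0xB0 = 10110000 (10xxxxxx ✓), payload 110000.
Concatenate: 000010010011110110000 = 0x127B0 (21 bits → U+127B0).

U+127B0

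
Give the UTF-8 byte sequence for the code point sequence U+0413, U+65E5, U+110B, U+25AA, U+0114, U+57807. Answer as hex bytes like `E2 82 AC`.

U+0413: 2-byte form → D0 93.
U+65E5: 3-byte form → E6 97 A5.
U+110B: 3-byte form → E1 84 8B.
U+25AA: 3-byte form → E2 96 AA.
U+0114: 2-byte form → C4 94.
U+57807: 4-byte form → F1 97 A0 87.
Concatenated (17 bytes): D0 93 E6 97 A5 E1 84 8B E2 96 AA C4 94 F1 97 A0 87.

D0 93 E6 97 A5 E1 84 8B E2 96 AA C4 94 F1 97 A0 87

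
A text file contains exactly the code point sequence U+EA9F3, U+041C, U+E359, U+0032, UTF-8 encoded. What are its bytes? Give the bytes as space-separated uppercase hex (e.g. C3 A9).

F3 AA A7 B3 D0 9C EE 8D 99 32

U+EA9F3: 4-byte form → F3 AA A7 B3.
U+041C: 2-byte form → D0 9C.
U+E359: 3-byte form → EE 8D 99.
U+0032: 1-byte form → 32.
Concatenated (10 bytes): F3 AA A7 B3 D0 9C EE 8D 99 32.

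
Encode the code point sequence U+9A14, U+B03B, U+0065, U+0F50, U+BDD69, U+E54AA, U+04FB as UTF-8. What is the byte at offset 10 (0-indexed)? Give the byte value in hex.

0xF2

U+9A14 → 3-byte form E9 A8 94 at offsets 0–2.
U+B03B → 3-byte form EB 80 BB at offsets 3–5.
U+0065 → 1-byte form 65 at offsets 6–6.
U+0F50 → 3-byte form E0 BD 90 at offsets 7–9.
U+BDD69 → 4-byte form F2 BD B5 A9 at offsets 10–13.
Offset 10 falls in char 5's range; it's byte 1 of F2 BD B5 A9 = 0xF2.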